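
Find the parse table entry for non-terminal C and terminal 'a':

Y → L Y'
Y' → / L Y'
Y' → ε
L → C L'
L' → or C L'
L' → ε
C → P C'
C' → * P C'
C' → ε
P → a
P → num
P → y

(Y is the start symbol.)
To find M[C, 'a'], we find productions for C where 'a' is in the predict set (PREDICT(N → α) = (FIRST(α) \ {ε}) ∪ (FOLLOW(N) if α ⇒* ε)).

Relevant sets:
  FIRST(P) = { 'a', 'num', 'y' }

C → P C': PREDICT = { 'a', 'num', 'y' }
  'a' is in predict set, so this production goes in M[C, 'a']

M[C, 'a'] = C → P C'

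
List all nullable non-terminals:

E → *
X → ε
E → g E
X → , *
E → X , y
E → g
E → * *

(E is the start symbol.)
{ 'X' }

ε-productions: X → ε
So X is immediately nullable.
No further non-terminal can be added: every production for the remaining non-terminals contains a terminal or a non-nullable non-terminal.
Nullable = { 'X' }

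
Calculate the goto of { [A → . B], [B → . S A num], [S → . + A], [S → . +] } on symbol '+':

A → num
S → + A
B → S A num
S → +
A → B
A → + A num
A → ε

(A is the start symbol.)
{ [A → . + A num], [A → . B], [A → . num], [A → .], [B → . S A num], [S → + . A], [S → + .], [S → . + A], [S → . +] }

GOTO(I, '+') = CLOSURE({ [A → αX.β] : [A → α.Xβ] ∈ I, X = '+' })

Items with dot before '+', with the dot advanced:
  [S → . +] → [S → + .]
  [S → . + A] → [S → + . A]
Closure of the advanced items:
  [S → + . A] has the dot before A: add [A → . num], [A → . B], [A → . + A num], [A → .]
  [A → . B] has the dot before B: add [B → . S A num]
  [B → . S A num] has the dot before S: add [S → . + A], [S → . +]

GOTO = { [A → . + A num], [A → . B], [A → . num], [A → .], [B → . S A num], [S → + . A], [S → + .], [S → . + A], [S → . +] }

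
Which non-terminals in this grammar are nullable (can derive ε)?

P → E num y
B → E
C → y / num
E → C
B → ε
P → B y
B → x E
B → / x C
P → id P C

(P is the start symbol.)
ε-productions: B → ε
So B is immediately nullable.
No further non-terminal can be added: every production for the remaining non-terminals contains a terminal or a non-nullable non-terminal.
Nullable = { 'B' }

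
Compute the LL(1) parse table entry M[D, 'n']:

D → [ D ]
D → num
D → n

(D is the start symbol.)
To find M[D, 'n'], we find productions for D where 'n' is in the predict set (PREDICT(N → α) = (FIRST(α) \ {ε}) ∪ (FOLLOW(N) if α ⇒* ε)).

D → [ D ]: PREDICT = { '[' }
D → num: PREDICT = { 'num' }
D → n: PREDICT = { 'n' }
  'n' is in predict set, so this production goes in M[D, 'n']

M[D, 'n'] = D → n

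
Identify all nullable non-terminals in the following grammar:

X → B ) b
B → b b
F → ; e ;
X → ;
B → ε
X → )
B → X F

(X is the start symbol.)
A non-terminal is nullable if it can derive ε (the empty string): either it has an ε-production, or it has a production whose right-hand side consists entirely of nullable non-terminals.

ε-productions: B → ε
So B is immediately nullable.
No further non-terminal can be added: every production for the remaining non-terminals contains a terminal or a non-nullable non-terminal.
Nullable = { 'B' }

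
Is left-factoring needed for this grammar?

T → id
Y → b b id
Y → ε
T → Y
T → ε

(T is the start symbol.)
No, left-factoring is not needed

Left-factoring is needed when two productions for the same non-terminal
share a common prefix on the right-hand side.

Productions for T:
  T → id
  T → Y
  T → ε
Productions for Y:
  Y → b b id
  Y → ε

No common prefixes found.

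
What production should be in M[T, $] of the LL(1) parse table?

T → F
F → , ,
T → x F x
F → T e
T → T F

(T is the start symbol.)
Empty (error entry)

To find M[T, $], we find productions for T where $ is in the predict set (PREDICT(N → α) = (FIRST(α) \ {ε}) ∪ (FOLLOW(N) if α ⇒* ε)).

Relevant sets:
  FIRST(F) = { ',', 'x' }
  FIRST(T) = { ',', 'x' }

T → F: PREDICT = { ',', 'x' }
T → x F x: PREDICT = { 'x' }
T → T F: PREDICT = { ',', 'x' }

M[T, $] is empty (no production applies)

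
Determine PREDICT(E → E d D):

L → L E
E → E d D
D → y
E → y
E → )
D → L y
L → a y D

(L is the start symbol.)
{ ')', 'y' }

PREDICT(E → E d D) = (FIRST(RHS) \ {ε}) ∪ (FOLLOW(E) if ε ∈ FIRST(RHS), i.e. RHS ⇒* ε)
FIRST(E) = { ')', 'y' }
FIRST(E d D) = { ')', 'y' }
ε ∉ FIRST(E d D), so FOLLOW(E) is not added.
PREDICT(E → E d D) = { ')', 'y' }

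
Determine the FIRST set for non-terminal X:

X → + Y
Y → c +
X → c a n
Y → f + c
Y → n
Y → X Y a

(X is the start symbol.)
From X → + Y:
  - '+' is a terminal: add '+' and stop
From X → c a n:
  - c is a terminal: add 'c' and stop

Collecting: FIRST(X) = { '+', 'c' }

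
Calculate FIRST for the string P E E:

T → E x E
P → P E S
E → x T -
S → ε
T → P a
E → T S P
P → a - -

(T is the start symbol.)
FIRST sets of the non-terminals involved (from the grammar, by fixed-point iteration):
  FIRST(P) = { 'a' }

To compute FIRST(P E E), process the symbols left to right:
Symbol P is a non-terminal. Add FIRST(P) \ {ε} = { 'a' }
P is not nullable (ε ∉ FIRST(P)), so stop here.
FIRST(P E E) = { 'a' }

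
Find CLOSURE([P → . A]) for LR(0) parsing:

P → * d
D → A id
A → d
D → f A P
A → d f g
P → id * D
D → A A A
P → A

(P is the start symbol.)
To compute CLOSURE, for each item [A → α.Bβ] where B is a non-terminal, add [B → .γ] for all productions B → γ; repeat for the newly added items until nothing changes.

Start with: [P → . A]
  [P → . A] has the dot before A: add [A → . d], [A → . d f g]
No further items can be added.

CLOSURE = { [A → . d f g], [A → . d], [P → . A] }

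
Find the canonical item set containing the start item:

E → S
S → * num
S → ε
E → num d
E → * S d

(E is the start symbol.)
First, augment the grammar with E' → E
I₀ = CLOSURE({ [E' → . E] }):
  [E' → . E] has the dot before E: add [E → . S], [E → . num d], [E → . * S d]
  [E → . S] has the dot before S: add [S → . * num], [S → .]
No further items can be added.

I₀ = { [E → . * S d], [E → . S], [E → . num d], [E' → . E], [S → . * num], [S → .] }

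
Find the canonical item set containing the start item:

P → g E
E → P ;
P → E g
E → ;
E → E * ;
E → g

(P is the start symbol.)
{ [E → . ;], [E → . E * ;], [E → . P ;], [E → . g], [P → . E g], [P → . g E], [P' → . P] }

First, augment the grammar with P' → P
I₀ = CLOSURE({ [P' → . P] }):
  [P' → . P] has the dot before P: add [P → . g E], [P → . E g]
  [P → . E g] has the dot before E: add [E → . P ;], [E → . ;], [E → . E * ;], [E → . g]
No further items can be added.

I₀ = { [E → . ;], [E → . E * ;], [E → . P ;], [E → . g], [P → . E g], [P → . g E], [P' → . P] }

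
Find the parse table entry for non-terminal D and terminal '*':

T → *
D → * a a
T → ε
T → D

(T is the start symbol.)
To find M[D, '*'], we find productions for D where '*' is in the predict set (PREDICT(N → α) = (FIRST(α) \ {ε}) ∪ (FOLLOW(N) if α ⇒* ε)).

D → * a a: PREDICT = { '*' }
  '*' is in predict set, so this production goes in M[D, '*']

M[D, '*'] = D → * a a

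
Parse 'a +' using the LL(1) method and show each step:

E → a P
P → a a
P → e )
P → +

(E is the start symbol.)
LL(1) parsing maintains a stack (initially the start symbol over $) and the input. At each step: if the stack top is a terminal, match it against the current input token; if it is a non-terminal N, replace it with the RHS of M[N, lookahead] (the unique production whose predict set contains the lookahead).

Stack is shown with the top on the left.

Stack  Input  Action
--------------------
E $    a + $  output E → a P
a P $  a + $  match 'a'
P $    + $    output P → +
+ $    + $    match '+'
$      $      accept

The string is accepted.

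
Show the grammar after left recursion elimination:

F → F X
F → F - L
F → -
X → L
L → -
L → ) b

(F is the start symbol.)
F is directly left-recursive. The standard transformation for
  A → A α₁ | ... | A α_m | β₁ | ... | β_n
is
  A  → β₁ A' | ... | β_n A'
  A' → α₁ A' | ... | α_m A' | ε

F → - becomes F → - F'
F → F X becomes F' → X F'
F → F - L becomes F' → - L F'
Add F' → ε

Productions for other non-terminals are unchanged:
  X → L
  L → -
  L → ) b

Resulting grammar:
F → - F'
F' → X F'
F' → - L F'
F' → ε
X → L
L → -
L → ) b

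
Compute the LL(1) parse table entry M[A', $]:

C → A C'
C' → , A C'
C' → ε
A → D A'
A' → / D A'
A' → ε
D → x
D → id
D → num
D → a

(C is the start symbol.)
A' → ε

To find M[A', $], we find productions for A' where $ is in the predict set (PREDICT(N → α) = (FIRST(α) \ {ε}) ∪ (FOLLOW(N) if α ⇒* ε)).

Relevant sets:
  FOLLOW(A') = { $, ',' }

A' → / D A': PREDICT = { '/' }
A' → ε: PREDICT = { $, ',' }
  $ is in predict set, so this production goes in M[A', $]

M[A', $] = A' → ε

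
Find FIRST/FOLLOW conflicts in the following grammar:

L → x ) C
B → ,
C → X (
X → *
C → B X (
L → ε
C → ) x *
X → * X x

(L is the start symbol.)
No FIRST/FOLLOW conflicts.

A FIRST/FOLLOW conflict occurs when a non-terminal N has a nullable alternative N → β (β ⇒* ε) and another alternative N → α with FIRST(α) ∩ FOLLOW(N) ≠ ∅: on such a lookahead the parser cannot decide between expanding α and letting N vanish via β.

Nullable non-terminals: L.

L: nullable alternative(s) L → ε; FOLLOW(L) = { $ }
  L → x ) C: FIRST \ {ε} = { 'x' } — disjoint from FOLLOW(L)
  L → ε: FIRST \ {ε} = { } — this is the only nullable alternative, skip

B, C, X have no nullable alternative, so no FIRST/FOLLOW check is needed there.

No FIRST/FOLLOW conflicts found.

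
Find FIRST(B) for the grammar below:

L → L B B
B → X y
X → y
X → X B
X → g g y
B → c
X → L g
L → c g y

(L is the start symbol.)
To compute FIRST(B), examine every production with B on the left-hand side, reading each right-hand side left to right until a non-nullable symbol is reached.

FIRST sets of the other non-terminals involved (by the same procedure, iterated to a fixed point):
  FIRST(X) = { 'c', 'g', 'y' }

From B → X y:
  - X is a non-terminal: add FIRST(X) \ {ε} = { 'c', 'g', 'y' }
    X is not nullable, so stop
From B → c:
  - c is a terminal: add 'c' and stop

Collecting: FIRST(B) = { 'c', 'g', 'y' }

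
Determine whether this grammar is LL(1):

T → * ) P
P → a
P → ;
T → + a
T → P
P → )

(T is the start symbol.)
Relevant sets:
  FIRST(P) = { ')', ';', 'a' }

For T:
  PREDICT(T → '*' ')' P) = { '*' }
  PREDICT(T → '+' a) = { '+' }
  PREDICT(T → P) = { ')', ';', 'a' }
For P:
  PREDICT(P → a) = { 'a' }
  PREDICT(P → ';') = { ';' }
  PREDICT(P → ')') = { ')' }

All predict sets are disjoint. The grammar IS LL(1).

Answer: Yes, the grammar is LL(1).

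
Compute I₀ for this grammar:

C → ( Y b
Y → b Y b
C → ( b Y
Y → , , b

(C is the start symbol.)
First, augment the grammar with C' → C
I₀ = CLOSURE({ [C' → . C] }):
  [C' → . C] has the dot before C: add [C → . ( Y b], [C → . ( b Y]
No further items can be added.

I₀ = { [C → . ( Y b], [C → . ( b Y], [C' → . C] }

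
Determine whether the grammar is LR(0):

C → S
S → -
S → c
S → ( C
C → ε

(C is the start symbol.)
A grammar is LR(0) if no state in the canonical LR(0) collection has:
  - both a shift item (dot before a terminal) and a complete item (shift-reduce conflict), or
  - two or more complete items (reduce-reduce conflict; the accept item [C' → C .] counts as a complete item here).

Augment with C' → C and build the canonical LR(0) collection (I0 = CLOSURE({[C' → . C]}), then GOTO on every symbol after a dot until no new states appear). It has 7 states:
  I0: { [C → . S], [C → .], [C' → . C], [S → . ( C], [S → . -], [S → . c] }  — shift, reduce
  I1: { [C → . S], [C → .], [S → ( . C], [S → . ( C], [S → . -], [S → . c] }  — shift, reduce
  I2: { [S → - .] }  — reduce
  I3: { [C' → C .] }  — accept
  I4: { [C → S .] }  — reduce
  I5: { [S → c .] }  — reduce
  I6: { [S → ( C .] }  — reduce

Conflict in state I0:
  Shift-reduce conflict between [C → .] and [S → . ( C]
So the grammar is NOT LR(0).

Answer: No. Shift-reduce conflict between [C → .] and [S → . ( C]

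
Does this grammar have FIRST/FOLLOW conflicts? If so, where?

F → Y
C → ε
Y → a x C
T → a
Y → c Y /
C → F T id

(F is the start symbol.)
Yes. C → F T id with FOLLOW(C) on { 'a' }

A FIRST/FOLLOW conflict occurs when a non-terminal N has a nullable alternative N → β (β ⇒* ε) and another alternative N → α with FIRST(α) ∩ FOLLOW(N) ≠ ∅: on such a lookahead the parser cannot decide between expanding α and letting N vanish via β.

Nullable non-terminals: C.
FIRST sets used below: FIRST(F) = { 'a', 'c' }

C: nullable alternative(s) C → ε; FOLLOW(C) = { $, '/', 'a' }
  C → ε: FIRST \ {ε} = { } — this is the only nullable alternative, skip
  C → F T id: FIRST \ {ε} = { 'a', 'c' } — overlaps FOLLOW(C) on { 'a' }: CONFLICT

F, T, Y have no nullable alternative, so no FIRST/FOLLOW check is needed there.

So the grammar has 1 FIRST/FOLLOW conflict (marked CONFLICT above).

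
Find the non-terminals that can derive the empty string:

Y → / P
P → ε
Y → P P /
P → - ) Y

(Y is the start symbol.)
A non-terminal is nullable if it can derive ε (the empty string): either it has an ε-production, or it has a production whose right-hand side consists entirely of nullable non-terminals.

ε-productions: P → ε
So P is immediately nullable.
No further non-terminal can be added: every production for the remaining non-terminals contains a terminal or a non-nullable non-terminal.
Nullable = { 'P' }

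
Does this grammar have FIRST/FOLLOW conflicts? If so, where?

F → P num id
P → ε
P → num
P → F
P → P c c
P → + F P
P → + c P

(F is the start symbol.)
Yes. P → num with FOLLOW(P) on { 'num' }; P → F with FOLLOW(P) on { 'c', 'num' }; P → P c c with FOLLOW(P) on { 'c', 'num' }

Nullable non-terminals: P.
FIRST sets used below: FIRST(F) = { '+', 'c', 'num' }, FIRST(P) = { '+', 'c', 'num', ε }

P: nullable alternative(s) P → ε; FOLLOW(P) = { 'c', 'num' }
  P → ε: FIRST \ {ε} = { } — this is the only nullable alternative, skip
  P → num: FIRST \ {ε} = { 'num' } — overlaps FOLLOW(P) on { 'num' }: CONFLICT
  P → F: FIRST \ {ε} = { '+', 'c', 'num' } — overlaps FOLLOW(P) on { 'c', 'num' }: CONFLICT
  P → P c c: FIRST \ {ε} = { '+', 'c', 'num' } — overlaps FOLLOW(P) on { 'c', 'num' }: CONFLICT
  P → + F P: FIRST \ {ε} = { '+' } — disjoint from FOLLOW(P)
  P → + c P: FIRST \ {ε} = { '+' } — disjoint from FOLLOW(P)

F has no nullable alternative, so no FIRST/FOLLOW check is needed there.

So the grammar has 3 FIRST/FOLLOW conflicts (marked CONFLICT above).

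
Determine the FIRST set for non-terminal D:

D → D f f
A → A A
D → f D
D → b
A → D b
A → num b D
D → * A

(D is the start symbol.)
{ '*', 'b', 'f' }

From D → D f f:
  - D is the symbol being defined: contributes nothing new
    D is not nullable, so stop
From D → f D:
  - f is a terminal: add 'f' and stop
From D → b:
  - b is a terminal: add 'b' and stop
From D → * A:
  - '*' is a terminal: add '*' and stop

Collecting: FIRST(D) = { '*', 'b', 'f' }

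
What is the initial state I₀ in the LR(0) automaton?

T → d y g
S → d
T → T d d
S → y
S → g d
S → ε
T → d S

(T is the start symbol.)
First, augment the grammar with T' → T
I₀ = CLOSURE({ [T' → . T] }):
  [T' → . T] has the dot before T: add [T → . d y g], [T → . T d d], [T → . d S]
No further items can be added.

I₀ = { [T → . T d d], [T → . d S], [T → . d y g], [T' → . T] }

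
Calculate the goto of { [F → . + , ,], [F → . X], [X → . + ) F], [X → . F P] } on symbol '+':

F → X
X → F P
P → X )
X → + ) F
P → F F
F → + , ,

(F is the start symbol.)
GOTO(I, '+') = CLOSURE({ [A → αX.β] : [A → α.Xβ] ∈ I, X = '+' })

Items with dot before '+', with the dot advanced:
  [F → . + , ,] → [F → + . , ,]
  [X → . + ) F] → [X → + . ) F]
Closure adds nothing (no advanced item has the dot before a non-terminal).

GOTO = { [F → + . , ,], [X → + . ) F] }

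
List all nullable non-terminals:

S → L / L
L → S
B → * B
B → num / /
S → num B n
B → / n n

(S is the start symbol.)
None

A non-terminal is nullable if it can derive ε (the empty string): either it has an ε-production, or it has a production whose right-hand side consists entirely of nullable non-terminals.

There are no ε-productions, so no non-terminal can derive ε.
No non-terminals are nullable.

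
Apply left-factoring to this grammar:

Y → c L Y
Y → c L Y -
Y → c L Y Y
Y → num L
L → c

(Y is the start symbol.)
Y → c L Y Y'
Y' → ε
Y' → -
Y' → Y
Y → num L
L → c

Left-factoring transforms A → αβ₁ | αβ₂ into A → αA' and A' → β₁ | β₂
(α is the longest common prefix among the alternatives). Repeat until
no nonterminal has two alternatives with a common prefix.

Round 1: Y has alternatives sharing prefix 'c L Y'. Introduce Y': Y → c L Y Y'
  Add: Y' → ε
  Add: Y' → -
  Add: Y' → Y

No remaining common prefixes — done.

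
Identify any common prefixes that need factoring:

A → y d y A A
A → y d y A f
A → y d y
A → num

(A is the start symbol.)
Yes, A has productions with common prefix 'y d y'

Left-factoring is needed when two productions for the same non-terminal
share a common prefix on the right-hand side.

Productions for A:
  A → y d y A A
  A → y d y A f
  A → y d y
  A → num

Found common prefix 'y d y' in productions for A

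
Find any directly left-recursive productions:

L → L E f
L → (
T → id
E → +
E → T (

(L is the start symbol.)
Yes, L is left-recursive

Direct left recursion occurs when N → N α for some non-terminal N (the right-hand side begins with the left-hand side itself).

L → L E f: LEFT RECURSIVE (starts with L)
L → (: starts with '('
T → id: starts with id
E → +: starts with '+'
E → T (: starts with T

The grammar has direct left recursion on: L.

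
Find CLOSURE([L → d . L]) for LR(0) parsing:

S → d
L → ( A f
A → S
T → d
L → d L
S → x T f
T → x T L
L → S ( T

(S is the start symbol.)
{ [L → . ( A f], [L → . S ( T], [L → . d L], [L → d . L], [S → . d], [S → . x T f] }

Start with: [L → d . L]
  [L → d . L] has the dot before L: add [L → . ( A f], [L → . d L], [L → . S ( T]
  [L → . S ( T] has the dot before S: add [S → . d], [S → . x T f]
No further items can be added.

CLOSURE = { [L → . ( A f], [L → . S ( T], [L → . d L], [L → d . L], [S → . d], [S → . x T f] }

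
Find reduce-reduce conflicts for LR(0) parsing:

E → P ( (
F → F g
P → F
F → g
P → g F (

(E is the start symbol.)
No reduce-reduce conflicts

A reduce-reduce conflict occurs when an LR(0) state has two complete items [A → α .] and [B → β .] — both call for a reduction, and with no lookahead the parser cannot choose between them.

Augment with E' → E and build the canonical LR(0) collection (I0 = CLOSURE({[E' → . E]}), then GOTO on every symbol after a dot until no new states appear). It has 11 states:
  I0: { [E → . P ( (], [E' → . E], [F → . F g], [F → . g], [P → . F], [P → . g F (] }  — shift
  I1: { [E' → E .] }  — accept
  I2: { [F → F . g], [P → F .] }  — shift, reduce
  I3: { [E → P . ( (] }  — shift
  I4: { [F → . F g], [F → . g], [F → g .], [P → g . F (] }  — shift, reduce
  I5: { [F → F . g], [P → g F . (] }  — shift
  I6: { [F → g .] }  — reduce
  I7: { [P → g F ( .] }  — reduce
  I8: { [F → F g .] }  — reduce
  I9: { [E → P ( . (] }  — shift
  I10: { [E → P ( ( .] }  — reduce

No state contains more than one complete item.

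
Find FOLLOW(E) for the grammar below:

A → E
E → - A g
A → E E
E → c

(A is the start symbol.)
In A → E: E is at the end, add FOLLOW(A)
In A → E E: E is followed by E, add FIRST(E) \ {ε} = { '-', 'c' }
In A → E E: E is at the end, add FOLLOW(A)

The FOLLOW sets referred to above (computed the same way, to a fixed point):
  FOLLOW(A) = { $, 'g' }

Taking the union: FOLLOW(E) = { $, '-', 'c', 'g' }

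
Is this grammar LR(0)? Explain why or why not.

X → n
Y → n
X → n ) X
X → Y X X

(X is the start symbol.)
No. Shift-reduce conflict between [X → n .] and [X → n . ) X]

A grammar is LR(0) if no state in the canonical LR(0) collection has:
  - both a shift item (dot before a terminal) and a complete item (shift-reduce conflict), or
  - two or more complete items (reduce-reduce conflict; the accept item [X' → X .] counts as a complete item here).

Augment with X' → X and build the canonical LR(0) collection (I0 = CLOSURE({[X' → . X]}), then GOTO on every symbol after a dot until no new states appear). It has 8 states:
  I0: { [X → . Y X X], [X → . n ) X], [X → . n], [X' → . X], [Y → . n] }  — shift
  I1: { [X' → X .] }  — accept
  I2: { [X → . Y X X], [X → . n ) X], [X → . n], [X → Y . X X], [Y → . n] }  — shift
  I3: { [X → n . ) X], [X → n .], [Y → n .] }  — shift, 2 reduces
  I4: { [X → . Y X X], [X → . n ) X], [X → . n], [X → n ) . X], [Y → . n] }  — shift
  I5: { [X → n ) X .] }  — reduce
  I6: { [X → . Y X X], [X → . n ) X], [X → . n], [X → Y X . X], [Y → . n] }  — shift
  I7: { [X → Y X X .] }  — reduce

Conflict in state I3:
  Shift-reduce conflict between [X → n .] and [X → n . ) X]
So the grammar is NOT LR(0).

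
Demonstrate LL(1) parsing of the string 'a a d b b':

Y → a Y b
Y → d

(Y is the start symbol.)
LL(1) parsing maintains a stack (initially the start symbol over $) and the input. At each step: if the stack top is a terminal, match it against the current input token; if it is a non-terminal N, replace it with the RHS of M[N, lookahead] (the unique production whose predict set contains the lookahead).

Stack is shown with the top on the left.

Stack      Input        Action
------------------------------
Y $        a a d b b $  output Y → a Y b
a Y b $    a a d b b $  match 'a'
Y b $      a d b b $    output Y → a Y b
a Y b b $  a d b b $    match 'a'
Y b b $    d b b $      output Y → d
d b b $    d b b $      match 'd'
b b $      b b $        match 'b'
b $        b $          match 'b'
$          $            accept

The string is accepted.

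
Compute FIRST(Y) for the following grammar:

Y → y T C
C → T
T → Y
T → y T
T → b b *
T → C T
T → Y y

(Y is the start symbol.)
To compute FIRST(Y), examine every production with Y on the left-hand side, reading each right-hand side left to right until a non-nullable symbol is reached.

From Y → y T C:
  - y is a terminal: add 'y' and stop

Collecting: FIRST(Y) = { 'y' }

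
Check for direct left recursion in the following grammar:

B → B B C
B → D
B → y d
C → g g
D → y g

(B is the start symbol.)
B → B B C: LEFT RECURSIVE (starts with B)
B → D: starts with D
B → y d: starts with y
C → g g: starts with g
D → y g: starts with y

The grammar has direct left recursion on: B.

Answer: Yes, B is left-recursive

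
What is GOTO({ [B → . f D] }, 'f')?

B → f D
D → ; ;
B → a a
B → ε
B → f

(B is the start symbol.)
{ [B → f . D], [D → . ; ;] }

GOTO(I, 'f') = CLOSURE({ [A → αX.β] : [A → α.Xβ] ∈ I, X = 'f' })

Items with dot before 'f', with the dot advanced:
  [B → . f D] → [B → f . D]
Closure of the advanced items:
  [B → f . D] has the dot before D: add [D → . ; ;]

GOTO = { [B → f . D], [D → . ; ;] }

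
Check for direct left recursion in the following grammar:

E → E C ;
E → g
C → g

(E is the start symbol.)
E → E C ;: LEFT RECURSIVE (starts with E)
E → g: starts with g
C → g: starts with g

The grammar has direct left recursion on: E.

Answer: Yes, E is left-recursive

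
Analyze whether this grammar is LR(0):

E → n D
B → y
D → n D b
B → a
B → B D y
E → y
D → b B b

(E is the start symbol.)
Augment with E' → E and build the canonical LR(0) collection (I0 = CLOSURE({[E' → . E]}), then GOTO on every symbol after a dot until no new states appear). It has 15 states:
  I0: { [E → . n D], [E → . y], [E' → . E] }  — shift
  I1: { [E' → E .] }  — accept
  I2: { [D → . b B b], [D → . n D b], [E → n . D] }  — shift
  I3: { [E → y .] }  — reduce
  I4: { [E → n D .] }  — reduce
  I5: { [B → . B D y], [B → . a], [B → . y], [D → b . B b] }  — shift
  I6: { [D → . b B b], [D → . n D b], [D → n . D b] }  — shift
  I7: { [D → n D . b] }  — shift
  I8: { [D → n D b .] }  — reduce
  I9: { [B → B . D y], [D → . b B b], [D → . n D b], [D → b B . b] }  — shift
  I10: { [B → a .] }  — reduce
  I11: { [B → y .] }  — reduce
  I12: { [B → B D . y] }  — shift
  I13: { [B → . B D y], [B → . a], [B → . y], [D → b . B b], [D → b B b .] }  — shift, reduce
  I14: { [B → B D y .] }  — reduce

Conflict in state I13:
  Shift-reduce conflict between [D → b B b .] and [B → . a]
So the grammar is NOT LR(0).

Answer: No. Shift-reduce conflict between [D → b B b .] and [B → . a]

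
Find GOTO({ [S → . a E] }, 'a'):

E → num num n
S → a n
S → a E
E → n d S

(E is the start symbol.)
{ [E → . n d S], [E → . num num n], [S → a . E] }

GOTO(I, 'a') = CLOSURE({ [A → αX.β] : [A → α.Xβ] ∈ I, X = 'a' })

Items with dot before 'a', with the dot advanced:
  [S → . a E] → [S → a . E]
Closure of the advanced items:
  [S → a . E] has the dot before E: add [E → . num num n], [E → . n d S]

GOTO = { [E → . n d S], [E → . num num n], [S → a . E] }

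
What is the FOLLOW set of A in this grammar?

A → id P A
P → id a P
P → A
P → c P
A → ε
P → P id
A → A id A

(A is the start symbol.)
{ $, 'id' }

To compute FOLLOW(A), find every occurrence of A on a right-hand side N → α A β: add FIRST(β) \ {ε}, and if β is empty or nullable also add FOLLOW(N). Iterate to a fixed point.

A is the start symbol, so $ ∈ FOLLOW(A).
In A → id P A: A is at the end; this adds FOLLOW(A) to itself — nothing new
In P → A: A is at the end, add FOLLOW(P)
In A → A id A: A is followed by id A, add FIRST(id A) \ {ε} = { 'id' }
In A → A id A: A is at the end; this adds FOLLOW(A) to itself — nothing new

The FOLLOW sets referred to above (computed the same way, to a fixed point):
  FOLLOW(P) = { $, 'id' }

Taking the union: FOLLOW(A) = { $, 'id' }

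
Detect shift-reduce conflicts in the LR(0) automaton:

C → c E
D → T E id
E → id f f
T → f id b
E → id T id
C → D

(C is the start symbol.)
Augment with C' → C and build the canonical LR(0) collection (I0 = CLOSURE({[C' → . C]}), then GOTO on every symbol after a dot until no new states appear). It has 16 states:
  I0: { [C → . D], [C → . c E], [C' → . C], [D → . T E id], [T → . f id b] }  — shift
  I1: { [C' → C .] }  — accept
  I2: { [C → D .] }  — reduce
  I3: { [D → T . E id], [E → . id T id], [E → . id f f] }  — shift
  I4: { [C → c . E], [E → . id T id], [E → . id f f] }  — shift
  I5: { [T → f . id b] }  — shift
  I6: { [T → f id . b] }  — shift
  I7: { [T → f id b .] }  — reduce
  I8: { [C → c E .] }  — reduce
  I9: { [E → id . T id], [E → id . f f], [T → . f id b] }  — shift
  I10: { [E → id T . id] }  — shift
  I11: { [E → id f . f], [T → f . id b] }  — shift
  I12: { [E → id f f .] }  — reduce
  I13: { [E → id T id .] }  — reduce
  I14: { [D → T E . id] }  — shift
  I15: { [D → T E id .] }  — reduce

No state contains both a complete item and a shift item.

Answer: No shift-reduce conflicts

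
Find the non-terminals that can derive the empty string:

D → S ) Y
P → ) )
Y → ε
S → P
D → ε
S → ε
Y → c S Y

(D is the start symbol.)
A non-terminal is nullable if it can derive ε (the empty string): either it has an ε-production, or it has a production whose right-hand side consists entirely of nullable non-terminals.

ε-productions: Y → ε, D → ε, S → ε
So Y, D, S are immediately nullable.
No further non-terminal can be added: every production for the remaining non-terminals contains a terminal or a non-nullable non-terminal.
Nullable = { 'D', 'S', 'Y' }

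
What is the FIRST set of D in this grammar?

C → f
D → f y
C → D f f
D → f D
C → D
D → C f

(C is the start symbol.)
FIRST sets of the other non-terminals involved (by the same procedure, iterated to a fixed point):
  FIRST(C) = { 'f' }

From D → f y:
  - f is a terminal: add 'f' and stop
From D → f D:
  - f is a terminal: add 'f' and stop
From D → C f:
  - C is a non-terminal: add FIRST(C) \ {ε} = { 'f' }
    C is not nullable, so stop

Collecting: FIRST(D) = { 'f' }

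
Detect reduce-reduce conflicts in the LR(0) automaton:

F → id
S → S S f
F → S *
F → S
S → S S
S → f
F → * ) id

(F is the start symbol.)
Yes — I8: [S → S S f .] vs [S → f .]

A reduce-reduce conflict occurs when an LR(0) state has two complete items [A → α .] and [B → β .] — both call for a reduction, and with no lookahead the parser cannot choose between them.

Augment with F' → F and build the canonical LR(0) collection (I0 = CLOSURE({[F' → . F]}), then GOTO on every symbol after a dot until no new states appear). It has 11 states:
  I0: { [F → . * ) id], [F → . S *], [F → . S], [F → . id], [F' → . F], [S → . S S f], [S → . S S], [S → . f] }  — shift
  I1: { [F → * . ) id] }  — shift
  I2: { [F' → F .] }  — accept
  I3: { [F → S . *], [F → S .], [S → . S S f], [S → . S S], [S → . f], [S → S . S f], [S → S . S] }  — shift, reduce
  I4: { [S → f .] }  — reduce
  I5: { [F → id .] }  — reduce
  I6: { [F → S * .] }  — reduce
  I7: { [S → . S S f], [S → . S S], [S → . f], [S → S . S f], [S → S . S], [S → S S . f], [S → S S .] }  — shift, reduce
  I8: { [S → S S f .], [S → f .] }  — 2 reduces
  I9: { [F → * ) . id] }  — shift
  I10: { [F → * ) id .] }  — reduce

I8 contains complete items [S → S S f .], [S → f .] — reduce-reduce conflict.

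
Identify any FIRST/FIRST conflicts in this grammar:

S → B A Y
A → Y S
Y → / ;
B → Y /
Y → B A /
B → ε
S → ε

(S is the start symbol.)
A FIRST/FIRST conflict occurs when two productions N → α and N → β for the same non-terminal have FIRST(α) ∩ FIRST(β) ≠ ∅ (with ε ∈ FIRST of a nullable right-hand side, so two nullable alternatives also conflict).

FIRST sets of the non-terminals at (or reachable through a nullable prefix from) the front of some alternative:
  FIRST(B) = { '/', ε }
  FIRST(A) = { '/' }
  FIRST(Y) = { '/' }

Productions for S:
  S → B A Y: FIRST = { '/' }
  S → ε: FIRST = { ε }
Productions for Y:
  Y → / ;: FIRST = { '/' }
  Y → B A /: FIRST = { '/' }
Productions for B:
  B → Y /: FIRST = { '/' }
  B → ε: FIRST = { ε }
A has only one production, so no FIRST/FIRST conflict is possible there.

Conflict for Y: Y → / ; and Y → B A /
  Overlap: { '/' }

Answer: Yes. Y → '/' ';' / Y → B A '/' on { '/' }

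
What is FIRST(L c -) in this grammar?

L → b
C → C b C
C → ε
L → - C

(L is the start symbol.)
{ '-', 'b' }

FIRST sets of the non-terminals involved (from the grammar, by fixed-point iteration):
  FIRST(L) = { '-', 'b' }

To compute FIRST(L c -), process the symbols left to right:
Symbol L is a non-terminal. Add FIRST(L) \ {ε} = { '-', 'b' }
L is not nullable (ε ∉ FIRST(L)), so stop here.
FIRST(L c -) = { '-', 'b' }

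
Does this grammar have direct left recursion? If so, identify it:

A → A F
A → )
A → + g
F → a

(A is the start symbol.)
Yes, A is left-recursive

Direct left recursion occurs when N → N α for some non-terminal N (the right-hand side begins with the left-hand side itself).

A → A F: LEFT RECURSIVE (starts with A)
A → ): starts with ')'
A → + g: starts with '+'
F → a: starts with a

The grammar has direct left recursion on: A.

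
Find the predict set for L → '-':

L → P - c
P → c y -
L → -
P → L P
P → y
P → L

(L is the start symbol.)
{ '-' }

PREDICT(L → '-') = (FIRST(RHS) \ {ε}) ∪ (FOLLOW(L) if ε ∈ FIRST(RHS), i.e. RHS ⇒* ε)
FIRST('-') = { '-' }
ε ∉ FIRST('-'), so FOLLOW(L) is not added.
PREDICT(L → '-') = { '-' }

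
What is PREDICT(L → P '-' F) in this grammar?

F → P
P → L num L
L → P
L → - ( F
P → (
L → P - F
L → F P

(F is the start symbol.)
PREDICT(L → P '-' F) = (FIRST(RHS) \ {ε}) ∪ (FOLLOW(L) if ε ∈ FIRST(RHS), i.e. RHS ⇒* ε)
FIRST(P) = { '(', '-' }
FIRST(P '-' F) = { '(', '-' }
ε ∉ FIRST(P '-' F), so FOLLOW(L) is not added.
PREDICT(L → P '-' F) = { '(', '-' }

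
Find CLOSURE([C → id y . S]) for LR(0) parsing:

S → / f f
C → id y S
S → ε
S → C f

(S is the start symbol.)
Start with: [C → id y . S]
  [C → id y . S] has the dot before S: add [S → . / f f], [S → .], [S → . C f]
  [S → . C f] has the dot before C: add [C → . id y S]
No further items can be added.

CLOSURE = { [C → . id y S], [C → id y . S], [S → . / f f], [S → . C f], [S → .] }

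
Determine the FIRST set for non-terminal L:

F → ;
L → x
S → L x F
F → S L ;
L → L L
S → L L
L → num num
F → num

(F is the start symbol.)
{ 'num', 'x' }

To compute FIRST(L), examine every production with L on the left-hand side, reading each right-hand side left to right until a non-nullable symbol is reached.

From L → x:
  - x is a terminal: add 'x' and stop
From L → L L:
  - L is the symbol being defined: contributes nothing new
    L is not nullable, so stop
From L → num num:
  - num is a terminal: add 'num' and stop

Collecting: FIRST(L) = { 'num', 'x' }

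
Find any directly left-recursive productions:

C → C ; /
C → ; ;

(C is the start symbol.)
Yes, C is left-recursive

Direct left recursion occurs when N → N α for some non-terminal N (the right-hand side begins with the left-hand side itself).

C → C ; /: LEFT RECURSIVE (starts with C)
C → ; ;: starts with ';'

The grammar has direct left recursion on: C.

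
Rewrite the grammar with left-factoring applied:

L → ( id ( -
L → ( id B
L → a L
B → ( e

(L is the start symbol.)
Left-factoring transforms A → αβ₁ | αβ₂ into A → αA' and A' → β₁ | β₂
(α is the longest common prefix among the alternatives). Repeat until
no nonterminal has two alternatives with a common prefix.

Round 1: L has alternatives sharing prefix '( id'. Introduce L': L → ( id L'
  Add: L' → ( -
  Add: L' → B

No remaining common prefixes — done.

Resulting grammar:
L → ( id L'
L' → ( -
L' → B
L → a L
B → ( e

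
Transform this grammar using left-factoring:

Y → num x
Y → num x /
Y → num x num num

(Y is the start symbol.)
Left-factoring transforms A → αβ₁ | αβ₂ into A → αA' and A' → β₁ | β₂
(α is the longest common prefix among the alternatives). Repeat until
no nonterminal has two alternatives with a common prefix.

Round 1: Y has alternatives sharing prefix 'num x'. Introduce Y': Y → num x Y'
  Add: Y' → ε
  Add: Y' → /
  Add: Y' → num num

No remaining common prefixes — done.

Resulting grammar:
Y → num x Y'
Y' → ε
Y' → /
Y' → num num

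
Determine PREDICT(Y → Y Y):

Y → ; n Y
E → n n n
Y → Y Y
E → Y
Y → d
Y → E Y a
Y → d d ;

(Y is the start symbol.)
{ ';', 'd', 'n' }

PREDICT(Y → Y Y) = (FIRST(RHS) \ {ε}) ∪ (FOLLOW(Y) if ε ∈ FIRST(RHS), i.e. RHS ⇒* ε)
FIRST(Y) = { ';', 'd', 'n' }
FIRST(Y Y) = { ';', 'd', 'n' }
ε ∉ FIRST(Y Y), so FOLLOW(Y) is not added.
PREDICT(Y → Y Y) = { ';', 'd', 'n' }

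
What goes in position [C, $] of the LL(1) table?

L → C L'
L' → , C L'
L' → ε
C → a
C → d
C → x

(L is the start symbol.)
Empty (error entry)

To find M[C, $], we find productions for C where $ is in the predict set (PREDICT(N → α) = (FIRST(α) \ {ε}) ∪ (FOLLOW(N) if α ⇒* ε)).

C → a: PREDICT = { 'a' }
C → d: PREDICT = { 'd' }
C → x: PREDICT = { 'x' }

M[C, $] is empty (no production applies)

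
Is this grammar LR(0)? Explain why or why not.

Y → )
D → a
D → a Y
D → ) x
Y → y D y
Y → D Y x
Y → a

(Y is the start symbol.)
A grammar is LR(0) if no state in the canonical LR(0) collection has:
  - both a shift item (dot before a terminal) and a complete item (shift-reduce conflict), or
  - two or more complete items (reduce-reduce conflict; the accept item [Y' → Y .] counts as a complete item here).

Augment with Y' → Y and build the canonical LR(0) collection (I0 = CLOSURE({[Y' → . Y]}), then GOTO on every symbol after a dot until no new states appear). It has 14 states:
  I0: { [D → . ) x], [D → . a Y], [D → . a], [Y → . )], [Y → . D Y x], [Y → . a], [Y → . y D y], [Y' → . Y] }  — shift
  I1: { [D → ) . x], [Y → ) .] }  — shift, reduce
  I2: { [D → . ) x], [D → . a Y], [D → . a], [Y → . )], [Y → . D Y x], [Y → . a], [Y → . y D y], [Y → D . Y x] }  — shift
  I3: { [Y' → Y .] }  — accept
  I4: { [D → . ) x], [D → . a Y], [D → . a], [D → a . Y], [D → a .], [Y → . )], [Y → . D Y x], [Y → . a], [Y → . y D y], [Y → a .] }  — shift, 2 reduces
  I5: { [D → . ) x], [D → . a Y], [D → . a], [Y → y . D y] }  — shift
  I6: { [D → ) . x] }  — shift
  I7: { [Y → y D . y] }  — shift
  I8: { [D → . ) x], [D → . a Y], [D → . a], [D → a . Y], [D → a .], [Y → . )], [Y → . D Y x], [Y → . a], [Y → . y D y] }  — shift, reduce
  I9: { [D → a Y .] }  — reduce
  I10: { [Y → y D y .] }  — reduce
  I11: { [D → ) x .] }  — reduce
  I12: { [Y → D Y . x] }  — shift
  I13: { [Y → D Y x .] }  — reduce

Conflict in state I1:
  Shift-reduce conflict between [Y → ) .] and [D → ) . x]
So the grammar is NOT LR(0).

Answer: No. Shift-reduce conflict between [Y → ) .] and [D → ) . x]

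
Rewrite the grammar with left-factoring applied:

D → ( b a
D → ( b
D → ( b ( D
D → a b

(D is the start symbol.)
Left-factoring transforms A → αβ₁ | αβ₂ into A → αA' and A' → β₁ | β₂
(α is the longest common prefix among the alternatives). Repeat until
no nonterminal has two alternatives with a common prefix.

Round 1: D has alternatives sharing prefix '( b'. Introduce D': D → ( b D'
  Add: D' → a
  Add: D' → ε
  Add: D' → ( D

No remaining common prefixes — done.

Resulting grammar:
D → ( b D'
D' → a
D' → ε
D' → ( D
D → a b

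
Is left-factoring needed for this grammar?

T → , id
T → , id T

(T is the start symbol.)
Yes, T has productions with common prefix ', id'

Left-factoring is needed when two productions for the same non-terminal
share a common prefix on the right-hand side.

Productions for T:
  T → , id
  T → , id T

Found common prefix ', id' in productions for T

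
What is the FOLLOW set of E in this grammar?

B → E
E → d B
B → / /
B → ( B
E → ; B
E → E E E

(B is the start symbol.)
{ $, ';', 'd' }

To compute FOLLOW(E), find every occurrence of E on a right-hand side N → α E β: add FIRST(β) \ {ε}, and if β is empty or nullable also add FOLLOW(N). Iterate to a fixed point.

In B → E: E is at the end, add FOLLOW(B)
In E → E E E: E is followed by E E, add FIRST(E E) \ {ε} = { ';', 'd' }
In E → E E E: E is followed by E, add FIRST(E) \ {ε} = { ';', 'd' }
In E → E E E: E is at the end; this adds FOLLOW(E) to itself — nothing new

The FOLLOW sets referred to above (computed the same way, to a fixed point):
  FOLLOW(B) = { $, ';', 'd' }

Taking the union: FOLLOW(E) = { $, ';', 'd' }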